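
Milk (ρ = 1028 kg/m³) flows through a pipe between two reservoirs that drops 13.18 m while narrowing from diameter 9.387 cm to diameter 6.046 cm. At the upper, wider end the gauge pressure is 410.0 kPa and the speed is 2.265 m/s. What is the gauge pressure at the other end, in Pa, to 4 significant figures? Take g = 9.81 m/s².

Continuity gives A₁v₁ = A₂v₂, so v₂ = (69.21 cm²)/(28.71 cm²) × 2.265 m/s = 5.460 m/s.
Applying Bernoulli between the two ends and solving for P₂: P₂ = P₁ + ½ρ(v₁² − v₂²) − ρgΔh.
P₂ = 410000 + ½·1028·(2.265² − 5.460²) − 1028·9.81·(−13.18) = 410000 + (-12690) − (-132900) = 530200 Pa.

P₂ ≈ 530200 Pa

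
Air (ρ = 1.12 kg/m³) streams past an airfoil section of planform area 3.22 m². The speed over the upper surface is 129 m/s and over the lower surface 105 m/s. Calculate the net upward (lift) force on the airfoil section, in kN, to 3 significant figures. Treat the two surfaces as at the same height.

F = 10.1 kN

From P + ½ρv² = const at equal height, P_low − P_up = ½ρ(v_up² − v_low²).
ΔP = ½·1.12·(129² − 105²) = 3140 Pa.
Lift = ΔP · A = 3140 × 3.22 = 10100 N.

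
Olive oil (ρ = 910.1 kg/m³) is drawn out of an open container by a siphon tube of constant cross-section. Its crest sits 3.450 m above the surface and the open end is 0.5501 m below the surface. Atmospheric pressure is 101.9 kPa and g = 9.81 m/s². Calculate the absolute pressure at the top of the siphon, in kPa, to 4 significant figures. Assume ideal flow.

From the surface to the outlet (both open to atmosphere, surface at rest): v = √(2g·h_out) = √(2·9.81·0.5501) = 3.285 m/s.
The bore is uniform, so the speed at the crest is the same v. Bernoulli surface→crest: P_atm = P_top + ½ρv² + ρg·h_top.
P_top = 101900 − ½·910.1·3.285² − 910.1·9.81·3.450 = 66190 Pa.

66.19 kPa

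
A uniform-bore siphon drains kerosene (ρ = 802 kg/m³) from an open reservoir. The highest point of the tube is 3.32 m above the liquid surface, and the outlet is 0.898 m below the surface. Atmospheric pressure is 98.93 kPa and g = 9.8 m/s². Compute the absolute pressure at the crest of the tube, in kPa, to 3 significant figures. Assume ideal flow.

The outlet speed comes from Torricelli: v = √(2g·0.898) = 4.20 m/s.
The bore is uniform, so the speed at the crest is the same v. Bernoulli surface→crest: P_atm = P_top + ½ρv² + ρg·h_top.
P_top = 98930 − ½·802·4.20² − 802·9.8·3.32 = 65800 Pa.

P_top ≈ 65.8 kPa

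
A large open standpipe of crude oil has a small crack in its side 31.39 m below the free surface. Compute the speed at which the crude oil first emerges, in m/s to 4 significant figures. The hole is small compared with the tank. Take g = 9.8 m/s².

v ≈ 24.80 m/s

The surface is effectively still and both ends are open, so ½v² = gh and v = √(2·9.8·31.39) = 24.80 m/s.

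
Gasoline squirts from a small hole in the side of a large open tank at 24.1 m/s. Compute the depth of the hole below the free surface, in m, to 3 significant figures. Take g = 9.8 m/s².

29.6 m

Torricelli: v = √(2gh), so h = v²/(2g).
h = 24.1²/(2·9.8) = 581/19.60 = 29.6 m.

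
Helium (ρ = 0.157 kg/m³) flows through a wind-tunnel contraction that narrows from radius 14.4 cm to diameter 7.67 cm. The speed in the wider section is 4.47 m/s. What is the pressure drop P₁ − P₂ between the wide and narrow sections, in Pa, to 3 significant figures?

ΔP = 310 Pa

By continuity, v₂ = v₁·A₁/A₂ = 4.47·(651/46.2) = 63.0 m/s.
Along the horizontal streamline, P + ½ρv² is constant.
P₁ − P₂ = ½·0.157·(63.0² − 4.47²) = ½·0.157·3950 = 310 Pa.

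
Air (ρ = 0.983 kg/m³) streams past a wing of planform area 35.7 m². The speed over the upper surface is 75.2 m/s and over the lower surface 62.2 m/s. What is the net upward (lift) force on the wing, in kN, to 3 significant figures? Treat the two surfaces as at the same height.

F ≈ 31.3 kN

From P + ½ρv² = const at equal height, P_low − P_up = ½ρ(v_up² − v_low²).
ΔP = ½·0.983·(75.2² − 62.2²) = 878 Pa.
Lift = ΔP · A = 878 × 35.7 = 31300 N.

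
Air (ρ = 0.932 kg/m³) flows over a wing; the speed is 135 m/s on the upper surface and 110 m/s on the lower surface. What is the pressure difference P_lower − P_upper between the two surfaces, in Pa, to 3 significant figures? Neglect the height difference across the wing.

With negligible Δh, P + ½ρv² is constant, so P_low − P_up = ½ρ(v_up² − v_low²).
ΔP = ½·0.932·(135² − 110²) = 2850 Pa.

ΔP ≈ 2850 Pa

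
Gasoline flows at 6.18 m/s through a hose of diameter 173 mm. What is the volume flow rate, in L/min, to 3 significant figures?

8720 L/min

Q = A·v = 0.0235 m² × 6.18 m/s = 0.145 m³/s.
Converting: 0.145 m³/s × 60000 = 8720 L/min.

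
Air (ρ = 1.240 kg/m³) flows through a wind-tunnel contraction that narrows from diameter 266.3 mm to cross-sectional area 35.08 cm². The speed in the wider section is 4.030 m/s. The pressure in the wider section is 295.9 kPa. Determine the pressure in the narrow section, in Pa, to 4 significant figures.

P₂ ≈ 293400 Pa

The volume flow rate is constant, so v₂ = (A₁/A₂)v₁ = (557.0/35.08)·4.030 = 63.98 m/s.
Bernoulli (h₁ = h₂): P₁ − P₂ = ½ρ(v₂² − v₁²).
P₂ = P₁ − ½ρ(v₂² − v₁²) = 295900 − ½·1.240·(63.98² − 4.030²) = 295900 − 2528 = 293400 Pa.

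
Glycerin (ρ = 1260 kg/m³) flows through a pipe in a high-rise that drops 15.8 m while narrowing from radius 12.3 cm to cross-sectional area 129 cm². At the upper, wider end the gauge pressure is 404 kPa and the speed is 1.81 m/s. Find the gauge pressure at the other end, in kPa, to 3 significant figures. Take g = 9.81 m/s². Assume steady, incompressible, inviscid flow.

573 kPa

Continuity gives A₁v₁ = A₂v₂, so v₂ = (475 cm²)/(129 cm²) × 1.81 m/s = 6.67 m/s.
Bernoulli: P₁ + ½ρv₁² + ρg h₁ = P₂ + ½ρv₂² + ρg h₂, so P₂ = P₁ + ½ρ(v₁² − v₂²) − ρg(h₂ − h₁).
P₂ = 404000 + ½·1260·(1.81² − 6.67²) − 1260·9.81·(−15.8) = 404000 + (-26000) − (-195000) = 573000 Pa.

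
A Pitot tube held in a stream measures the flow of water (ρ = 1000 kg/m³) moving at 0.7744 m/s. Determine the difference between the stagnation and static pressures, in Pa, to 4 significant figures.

299.8 Pa

At the stagnation point the flow is brought to rest, so Bernoulli gives P_stag − P_static = ½ρv².
ΔP = ½·1000·0.7744² = 299.8 Pa.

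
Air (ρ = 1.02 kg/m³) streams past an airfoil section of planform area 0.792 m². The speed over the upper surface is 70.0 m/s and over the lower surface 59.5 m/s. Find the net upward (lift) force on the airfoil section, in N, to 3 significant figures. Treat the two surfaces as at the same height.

The faster flow above has the lower pressure; Bernoulli (same height) gives ΔP = ½ρ(v_up² − v_low²).
ΔP = ½·1.02·(70.0² − 59.5²) = 693 Pa.
Lift = ΔP · A = 693 × 0.792 = 549 N.

F = 549 N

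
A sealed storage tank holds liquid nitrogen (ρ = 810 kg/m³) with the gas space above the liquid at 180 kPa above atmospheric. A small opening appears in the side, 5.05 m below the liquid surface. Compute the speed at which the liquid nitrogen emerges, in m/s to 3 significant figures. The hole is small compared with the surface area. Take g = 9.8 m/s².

23.3 m/s

Take point 1 at the surface (v₁ ≈ 0) and point 2 at the hole (at atmospheric pressure). Bernoulli: P₁ + ρg h = P_atm + ½ρv₂².
With P₁ − P_atm = 180000 Pa, v₂ = √(2gh + 2ΔP/ρ) = √(2·9.8·5.05 + 2·180000/810) = 23.3 m/s.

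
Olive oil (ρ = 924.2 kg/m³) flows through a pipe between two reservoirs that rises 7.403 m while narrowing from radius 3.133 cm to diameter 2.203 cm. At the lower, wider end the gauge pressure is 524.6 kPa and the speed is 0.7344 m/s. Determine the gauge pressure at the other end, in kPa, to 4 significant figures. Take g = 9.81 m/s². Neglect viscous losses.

The volume flow rate is constant, so v₂ = (A₁/A₂)v₁ = (30.84/3.812)·0.7344 = 5.941 m/s.
Bernoulli: P₁ + ½ρv₁² + ρg h₁ = P₂ + ½ρv₂² + ρg h₂, so P₂ = P₁ + ½ρ(v₁² − v₂²) − ρg(h₂ − h₁).
P₂ = 524600 + ½·924.2·(0.7344² − 5.941²) − 924.2·9.81·(+7.403) = 524600 + (-16060) − (67120) = 441400 Pa.

P₂ ≈ 441.4 kPa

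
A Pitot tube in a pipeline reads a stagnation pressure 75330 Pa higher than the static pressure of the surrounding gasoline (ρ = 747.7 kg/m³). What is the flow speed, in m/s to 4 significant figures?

The dynamic pressure equals the rise in static pressure at the stagnation point: ΔP = ½ρv².
v = √(2ΔP/ρ) = √(2·75330/747.7) = 14.19 m/s.

v ≈ 14.19 m/s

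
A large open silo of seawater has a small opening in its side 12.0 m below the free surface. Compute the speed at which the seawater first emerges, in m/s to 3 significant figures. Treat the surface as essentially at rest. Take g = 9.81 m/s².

The surface is effectively still and both ends are open, so ½v² = gh and v = √(2·9.81·12.0) = 15.3 m/s.

15.3 m/s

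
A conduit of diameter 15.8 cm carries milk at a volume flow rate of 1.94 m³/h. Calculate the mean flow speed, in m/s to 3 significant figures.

v ≈ 0.0275 m/s

Q = 1.94 m³/h = 0.000539 m³/s.
v = Q/A = 0.000539 / 0.0196 = 0.0275 m/s.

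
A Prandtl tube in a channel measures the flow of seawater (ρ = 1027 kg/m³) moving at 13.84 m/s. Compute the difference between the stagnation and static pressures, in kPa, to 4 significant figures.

At the stagnation point the flow is brought to rest, so Bernoulli gives P_stag − P_static = ½ρv².
ΔP = ½·1027·13.84² = 98360 Pa.

ΔP = 98.36 kPa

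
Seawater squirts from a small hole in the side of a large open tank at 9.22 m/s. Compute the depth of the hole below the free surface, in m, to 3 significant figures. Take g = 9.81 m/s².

4.33 m

Torricelli: v = √(2gh), so h = v²/(2g).
h = 9.22²/(2·9.81) = 85.0/19.62 = 4.33 m.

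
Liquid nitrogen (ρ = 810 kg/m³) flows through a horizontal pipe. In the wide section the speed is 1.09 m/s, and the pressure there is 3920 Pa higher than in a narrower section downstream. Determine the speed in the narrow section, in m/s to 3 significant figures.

3.30 m/s

Horizontal Bernoulli: P₁ + ½ρv₁² = P₂ + ½ρv₂², so v₂² = v₁² + 2(P₁ − P₂)/ρ.
v₂ = √(1.09² + 2·3920/810) = √(1.19 + 9.68) = 3.30 m/s.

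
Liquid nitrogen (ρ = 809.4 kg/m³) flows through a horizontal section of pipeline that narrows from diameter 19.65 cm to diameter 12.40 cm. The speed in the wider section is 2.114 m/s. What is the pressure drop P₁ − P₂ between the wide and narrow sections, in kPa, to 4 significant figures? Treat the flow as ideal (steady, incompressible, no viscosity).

Mass conservation (A₁v₁ = A₂v₂) gives v₂ = 2.114 × 303.3/120.8 = 5.309 m/s.
The pipe is horizontal, so Bernoulli reduces to P₁ + ½ρv₁² = P₂ + ½ρv₂².
P₁ − P₂ = ½·809.4·(5.309² − 2.114²) = ½·809.4·23.71 = 9597 Pa.

ΔP ≈ 9.597 kPa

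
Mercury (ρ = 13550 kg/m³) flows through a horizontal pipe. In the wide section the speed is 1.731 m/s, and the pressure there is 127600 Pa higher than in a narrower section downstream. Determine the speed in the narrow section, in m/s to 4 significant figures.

v₂ ≈ 4.672 m/s

Along the level pipe P + ½ρv² is conserved, hence v₂² = v₁² + 2(P₁ − P₂)/ρ.
v₂ = √(1.731² + 2·127600/13550) = √(2.996 + 18.83) = 4.672 m/s.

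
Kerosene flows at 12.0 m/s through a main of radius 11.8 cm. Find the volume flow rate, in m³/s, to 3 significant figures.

Q = A·v = 0.0437 m² × 12.0 m/s = 0.525 m³/s.

0.525 m³/s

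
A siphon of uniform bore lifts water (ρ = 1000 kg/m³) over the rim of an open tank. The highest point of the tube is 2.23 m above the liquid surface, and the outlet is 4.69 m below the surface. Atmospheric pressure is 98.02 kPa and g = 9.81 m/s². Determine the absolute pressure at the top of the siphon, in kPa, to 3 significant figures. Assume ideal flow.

P_top ≈ 30.1 kPa

Bernoulli surface→outlet gives ½v² = g·h_out, so v = √(2·9.81·4.69) = 9.59 m/s.
The bore is uniform, so the speed at the crest is the same v. Bernoulli surface→crest: P_atm = P_top + ½ρv² + ρg·h_top.
P_top = 98020 − ½·1000·9.59² − 1000·9.81·2.23 = 30100 Pa.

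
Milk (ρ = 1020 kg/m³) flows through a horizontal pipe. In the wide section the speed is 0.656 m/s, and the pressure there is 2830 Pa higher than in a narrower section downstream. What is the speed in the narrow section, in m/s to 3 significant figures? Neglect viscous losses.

v₂ ≈ 2.45 m/s

With h₁ = h₂, rearranging Bernoulli gives v₂ = √(v₁² + 2ΔP/ρ).
v₂ = √(0.656² + 2·2830/1020) = √(0.430 + 5.55) = 2.45 m/s.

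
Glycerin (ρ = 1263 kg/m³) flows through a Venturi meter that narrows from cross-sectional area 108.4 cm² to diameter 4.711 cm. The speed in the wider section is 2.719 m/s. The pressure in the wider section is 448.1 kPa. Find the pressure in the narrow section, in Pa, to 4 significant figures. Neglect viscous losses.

By continuity, v₂ = v₁·A₁/A₂ = 2.719·(108.4/17.43) = 16.91 m/s.
Bernoulli (h₁ = h₂): P₁ − P₂ = ½ρ(v₂² − v₁²).
P₂ = P₁ − ½ρ(v₂² − v₁²) = 448100 − ½·1263·(16.91² − 2.719²) = 448100 − 175900 = 272200 Pa.

P₂ = 272200 Pa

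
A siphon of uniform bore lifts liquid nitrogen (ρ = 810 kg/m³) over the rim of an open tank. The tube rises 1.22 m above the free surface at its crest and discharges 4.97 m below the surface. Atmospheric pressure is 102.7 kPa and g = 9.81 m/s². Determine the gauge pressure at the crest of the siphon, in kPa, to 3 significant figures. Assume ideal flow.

P_gauge = -49.2 kPa

Bernoulli surface→outlet gives ½v² = g·h_out, so v = √(2·9.81·4.97) = 9.87 m/s.
The bore is uniform, so the speed at the crest is the same v. Bernoulli surface→crest: P_atm = P_top + ½ρv² + ρg·h_top.
P_top = 102700 − ½·810·9.87² − 810·9.81·1.22 = 53500 Pa. So P_gauge = P_top − P_atm = -49200 Pa.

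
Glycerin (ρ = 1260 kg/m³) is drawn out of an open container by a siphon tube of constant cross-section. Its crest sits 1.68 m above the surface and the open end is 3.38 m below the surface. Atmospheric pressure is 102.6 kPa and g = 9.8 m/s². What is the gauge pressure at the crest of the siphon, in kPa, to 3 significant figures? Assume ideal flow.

P_gauge ≈ -62.5 kPa

From the surface to the outlet (both open to atmosphere, surface at rest): v = √(2g·h_out) = √(2·9.8·3.38) = 8.14 m/s.
With constant cross-section the crest speed equals v; applying Bernoulli from the surface up to the crest, P_top = P_atm − ½ρv² − ρg·h_top.
P_top = 102600 − ½·1260·8.14² − 1260·9.8·1.68 = 40100 Pa. So P_gauge = P_top − P_atm = -62500 Pa.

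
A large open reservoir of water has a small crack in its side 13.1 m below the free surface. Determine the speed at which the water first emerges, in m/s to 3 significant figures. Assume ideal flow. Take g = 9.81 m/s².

Bernoulli from surface to hole (P equal, v_surface ≈ 0): v = √(2gh) = √(2×9.81×13.1) = 16.0 m/s.

v ≈ 16.0 m/s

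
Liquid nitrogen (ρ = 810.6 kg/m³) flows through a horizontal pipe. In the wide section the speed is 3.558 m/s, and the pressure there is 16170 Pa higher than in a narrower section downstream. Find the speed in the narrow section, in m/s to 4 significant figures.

v₂ ≈ 7.250 m/s

Along the level pipe P + ½ρv² is conserved, hence v₂² = v₁² + 2(P₁ − P₂)/ρ.
v₂ = √(3.558² + 2·16170/810.6) = √(12.66 + 39.90) = 7.250 m/s.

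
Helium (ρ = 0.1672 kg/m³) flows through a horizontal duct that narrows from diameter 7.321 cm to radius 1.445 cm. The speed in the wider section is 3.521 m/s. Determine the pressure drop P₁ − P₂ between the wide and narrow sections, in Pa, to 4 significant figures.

ΔP ≈ 41.64 Pa

By continuity, v₂ = v₁·A₁/A₂ = 3.521·(42.10/6.560) = 22.59 m/s.
Along the horizontal streamline, P + ½ρv² is constant.
P₁ − P₂ = ½·0.1672·(22.59² − 3.521²) = ½·0.1672·498.1 = 41.64 Pa.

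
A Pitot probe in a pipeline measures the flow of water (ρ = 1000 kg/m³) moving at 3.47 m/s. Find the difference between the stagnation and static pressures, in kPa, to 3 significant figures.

ΔP ≈ 6.02 kPa

Bernoulli between the free stream and the stagnation point: ½ρv² = P_stag − P_static.
ΔP = ½·1000·3.47² = 6020 Pa.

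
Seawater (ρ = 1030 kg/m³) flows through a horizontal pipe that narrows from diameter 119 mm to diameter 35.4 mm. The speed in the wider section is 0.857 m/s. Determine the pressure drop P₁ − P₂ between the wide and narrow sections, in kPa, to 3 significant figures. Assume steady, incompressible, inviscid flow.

ΔP = 47.9 kPa

By continuity, v₂ = v₁·A₁/A₂ = 0.857·(111/9.84) = 9.68 m/s.
Bernoulli (h₁ = h₂): P₁ − P₂ = ½ρ(v₂² − v₁²).
P₁ − P₂ = ½·1030·(9.68² − 0.857²) = ½·1030·93.1 = 47900 Pa.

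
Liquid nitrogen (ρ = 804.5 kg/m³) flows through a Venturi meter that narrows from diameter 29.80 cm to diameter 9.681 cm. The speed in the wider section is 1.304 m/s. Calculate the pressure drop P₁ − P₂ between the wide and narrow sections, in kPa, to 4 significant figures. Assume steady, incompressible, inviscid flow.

ΔP ≈ 60.73 kPa

Mass conservation (A₁v₁ = A₂v₂) gives v₂ = 1.304 × 697.5/73.61 = 12.36 m/s.
With no height change, Bernoulli's equation is P₁ + ½ρv₁² = P₂ + ½ρv₂².
P₁ − P₂ = ½·804.5·(12.36² − 1.304²) = ½·804.5·151.0 = 60730 Pa.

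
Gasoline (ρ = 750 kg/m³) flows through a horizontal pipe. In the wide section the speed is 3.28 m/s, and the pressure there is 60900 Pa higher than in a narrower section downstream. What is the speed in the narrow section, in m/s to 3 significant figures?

With h₁ = h₂, rearranging Bernoulli gives v₂ = √(v₁² + 2ΔP/ρ).
v₂ = √(3.28² + 2·60900/750) = √(10.8 + 162) = 13.2 m/s.

v₂ ≈ 13.2 m/s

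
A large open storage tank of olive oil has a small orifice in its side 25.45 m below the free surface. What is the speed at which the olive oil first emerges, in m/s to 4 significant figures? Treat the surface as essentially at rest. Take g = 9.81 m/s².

v ≈ 22.35 m/s

Torricelli's result v = √(2gh) gives v = √(2·9.81·25.45) = 22.35 m/s.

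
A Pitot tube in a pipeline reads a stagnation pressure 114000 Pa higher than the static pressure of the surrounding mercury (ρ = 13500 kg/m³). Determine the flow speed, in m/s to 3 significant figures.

Bernoulli between the free stream and the stagnation point: ½ρv² = P_stag − P_static.
v = √(2ΔP/ρ) = √(2·114000/13500) = 4.11 m/s.

4.11 m/s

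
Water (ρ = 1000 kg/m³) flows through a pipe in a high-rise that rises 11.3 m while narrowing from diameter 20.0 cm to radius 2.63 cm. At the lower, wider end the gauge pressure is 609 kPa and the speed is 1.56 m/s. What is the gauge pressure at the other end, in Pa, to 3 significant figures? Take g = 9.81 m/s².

Mass conservation (A₁v₁ = A₂v₂) gives v₂ = 1.56 × 314/21.7 = 22.6 m/s.
Applying Bernoulli between the two ends and solving for P₂: P₂ = P₁ + ½ρ(v₁² − v₂²) − ρgΔh.
P₂ = 609000 + ½·1000·(1.56² − 22.6²) − 1000·9.81·(+11.3) = 609000 + (-253000) − (111000) = 245000 Pa.

P₂ ≈ 245000 Pa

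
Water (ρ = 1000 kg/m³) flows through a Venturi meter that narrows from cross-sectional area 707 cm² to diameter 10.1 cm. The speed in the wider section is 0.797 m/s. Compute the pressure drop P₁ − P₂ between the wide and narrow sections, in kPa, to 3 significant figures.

24.4 kPa

Continuity gives A₁v₁ = A₂v₂, so v₂ = (707 cm²)/(80.1 cm²) × 0.797 m/s = 7.03 m/s.
Along the horizontal streamline, P + ½ρv² is constant.
P₁ − P₂ = ½·1000·(7.03² − 0.797²) = ½·1000·48.8 = 24400 Pa.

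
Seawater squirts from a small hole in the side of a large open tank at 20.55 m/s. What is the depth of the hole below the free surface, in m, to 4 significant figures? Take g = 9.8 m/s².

Torricelli: v = √(2gh), so h = v²/(2g).
h = 20.55²/(2·9.8) = 422.3/19.60 = 21.55 m.

21.55 m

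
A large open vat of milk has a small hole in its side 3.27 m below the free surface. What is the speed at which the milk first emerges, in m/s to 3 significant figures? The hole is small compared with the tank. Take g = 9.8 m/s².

Bernoulli from surface to hole (P equal, v_surface ≈ 0): v = √(2gh) = √(2×9.8×3.27) = 8.01 m/s.

v = 8.01 m/s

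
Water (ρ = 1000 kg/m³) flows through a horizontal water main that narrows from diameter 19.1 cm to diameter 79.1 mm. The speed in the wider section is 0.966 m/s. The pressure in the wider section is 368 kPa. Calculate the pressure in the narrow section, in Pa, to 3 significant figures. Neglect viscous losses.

P₂ = 353000 Pa

Mass conservation (A₁v₁ = A₂v₂) gives v₂ = 0.966 × 287/49.1 = 5.63 m/s.
Bernoulli (h₁ = h₂): P₁ − P₂ = ½ρ(v₂² − v₁²).
P₂ = P₁ − ½ρ(v₂² − v₁²) = 368000 − ½·1000·(5.63² − 0.966²) = 368000 − 15400 = 353000 Pa.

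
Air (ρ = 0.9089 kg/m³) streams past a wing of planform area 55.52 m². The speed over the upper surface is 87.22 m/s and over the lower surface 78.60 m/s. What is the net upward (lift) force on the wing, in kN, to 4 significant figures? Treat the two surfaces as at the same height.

F ≈ 36.06 kN

The faster flow above has the lower pressure; Bernoulli (same height) gives ΔP = ½ρ(v_up² − v_low²).
ΔP = ½·0.9089·(87.22² − 78.60²) = 649.6 Pa.
Lift = ΔP · A = 649.6 × 55.52 = 36060 N.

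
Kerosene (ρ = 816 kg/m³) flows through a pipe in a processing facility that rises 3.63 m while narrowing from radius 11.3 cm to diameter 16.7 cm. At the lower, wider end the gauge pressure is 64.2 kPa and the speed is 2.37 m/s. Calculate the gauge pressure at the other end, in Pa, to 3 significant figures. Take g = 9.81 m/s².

Mass conservation (A₁v₁ = A₂v₂) gives v₂ = 2.37 × 401/219 = 4.34 m/s.
Energy conservation along the streamline gives P₂ = P₁ − ½ρ(v₂² − v₁²) − ρg(h₂ − h₁).
P₂ = 64200 + ½·816·(2.37² − 4.34²) − 816·9.81·(+3.63) = 64200 + (-5390) − (29100) = 29700 Pa.

P₂ ≈ 29700 Pa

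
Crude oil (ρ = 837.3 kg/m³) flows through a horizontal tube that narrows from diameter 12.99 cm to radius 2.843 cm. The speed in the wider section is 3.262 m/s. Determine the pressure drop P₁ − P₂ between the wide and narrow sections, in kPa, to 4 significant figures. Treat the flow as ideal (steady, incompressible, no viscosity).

Mass conservation (A₁v₁ = A₂v₂) gives v₂ = 3.262 × 132.5/25.39 = 17.03 m/s.
Bernoulli (h₁ = h₂): P₁ − P₂ = ½ρ(v₂² − v₁²).
P₁ − P₂ = ½·837.3·(17.03² − 3.262²) = ½·837.3·279.2 = 116900 Pa.

ΔP = 116.9 kPa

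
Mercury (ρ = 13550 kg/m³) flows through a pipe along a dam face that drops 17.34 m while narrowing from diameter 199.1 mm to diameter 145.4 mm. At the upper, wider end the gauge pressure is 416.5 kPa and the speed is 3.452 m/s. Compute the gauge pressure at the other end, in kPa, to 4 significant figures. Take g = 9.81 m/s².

Continuity gives A₁v₁ = A₂v₂, so v₂ = (311.3 cm²)/(166.0 cm²) × 3.452 m/s = 6.473 m/s.
Applying Bernoulli between the two ends and solving for P₂: P₂ = P₁ + ½ρ(v₁² − v₂²) − ρgΔh.
P₂ = 416500 + ½·13550·(3.452² − 6.473²) − 13550·9.81·(−17.34) = 416500 + (-203100) − (-2305000) = 2518000 Pa.

P₂ ≈ 2518 kPa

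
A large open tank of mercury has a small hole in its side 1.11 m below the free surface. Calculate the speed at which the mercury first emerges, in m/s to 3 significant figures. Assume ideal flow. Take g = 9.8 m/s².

The surface is effectively still and both ends are open, so ½v² = gh and v = √(2·9.8·1.11) = 4.66 m/s.

v ≈ 4.66 m/s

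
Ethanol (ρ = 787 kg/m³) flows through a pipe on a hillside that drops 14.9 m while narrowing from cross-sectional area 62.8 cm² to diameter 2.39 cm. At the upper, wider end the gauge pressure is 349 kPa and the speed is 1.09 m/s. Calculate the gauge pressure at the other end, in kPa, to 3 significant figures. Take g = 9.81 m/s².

The volume flow rate is constant, so v₂ = (A₁/A₂)v₁ = (62.8/4.49)·1.09 = 15.3 m/s.
Energy conservation along the streamline gives P₂ = P₁ − ½ρ(v₂² − v₁²) − ρg(h₂ − h₁).
P₂ = 349000 + ½·787·(1.09² − 15.3²) − 787·9.81·(−14.9) = 349000 + (-91100) − (-115000) = 373000 Pa.

P₂ = 373 kPa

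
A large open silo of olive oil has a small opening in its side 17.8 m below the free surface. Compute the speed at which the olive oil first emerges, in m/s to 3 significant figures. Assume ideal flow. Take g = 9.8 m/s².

With the surface at rest and both surface and jet at atmospheric pressure, Bernoulli gives ρg h = ½ρv², so v = √(2gh) = √(2·9.8·17.8) = 18.7 m/s.

v ≈ 18.7 m/s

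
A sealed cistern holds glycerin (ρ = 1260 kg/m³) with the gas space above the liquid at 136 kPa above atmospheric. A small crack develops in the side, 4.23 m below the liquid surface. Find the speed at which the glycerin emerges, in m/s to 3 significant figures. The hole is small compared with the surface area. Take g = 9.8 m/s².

Take point 1 at the surface (v₁ ≈ 0) and point 2 at the hole (at atmospheric pressure). Bernoulli: P₁ + ρg h = P_atm + ½ρv₂².
With P₁ − P_atm = 136000 Pa, v₂ = √(2gh + 2ΔP/ρ) = √(2·9.8·4.23 + 2·136000/1260) = 17.3 m/s.

v = 17.3 m/s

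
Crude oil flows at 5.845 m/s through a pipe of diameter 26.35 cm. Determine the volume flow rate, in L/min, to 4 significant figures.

Q = A·v = 0.05453 m² × 5.845 m/s = 0.3187 m³/s.
Converting: 0.3187 m³/s × 60000 = 19120 L/min.

Q ≈ 19120 L/min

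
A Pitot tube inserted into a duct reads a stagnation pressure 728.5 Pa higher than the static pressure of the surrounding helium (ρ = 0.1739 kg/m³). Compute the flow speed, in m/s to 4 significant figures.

91.53 m/s

Bernoulli between the free stream and the stagnation point: ½ρv² = P_stag − P_static.
v = √(2ΔP/ρ) = √(2·728.5/0.1739) = 91.53 m/s.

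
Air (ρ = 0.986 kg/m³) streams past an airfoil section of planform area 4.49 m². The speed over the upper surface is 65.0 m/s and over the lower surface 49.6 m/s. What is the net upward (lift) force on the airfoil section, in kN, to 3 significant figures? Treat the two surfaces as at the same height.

F ≈ 3.91 kN

The faster flow above has the lower pressure; Bernoulli (same height) gives ΔP = ½ρ(v_up² − v_low²).
ΔP = ½·0.986·(65.0² − 49.6²) = 870 Pa.
Lift = ΔP · A = 870 × 4.49 = 3910 N.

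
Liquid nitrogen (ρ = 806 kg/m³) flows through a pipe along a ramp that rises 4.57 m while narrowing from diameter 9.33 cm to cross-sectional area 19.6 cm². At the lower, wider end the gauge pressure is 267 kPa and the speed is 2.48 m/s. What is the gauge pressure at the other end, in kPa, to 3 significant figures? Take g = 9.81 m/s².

Continuity gives A₁v₁ = A₂v₂, so v₂ = (68.4 cm²)/(19.6 cm²) × 2.48 m/s = 8.65 m/s.
Energy conservation along the streamline gives P₂ = P₁ − ½ρ(v₂² − v₁²) − ρg(h₂ − h₁).
P₂ = 267000 + ½·806·(2.48² − 8.65²) − 806·9.81·(+4.57) = 267000 + (-27700) − (36100) = 203000 Pa.

P₂ ≈ 203 kPa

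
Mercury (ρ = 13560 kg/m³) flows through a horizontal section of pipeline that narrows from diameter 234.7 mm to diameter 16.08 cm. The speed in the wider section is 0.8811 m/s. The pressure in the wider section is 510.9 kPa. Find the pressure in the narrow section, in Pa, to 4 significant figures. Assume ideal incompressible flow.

The volume flow rate is constant, so v₂ = (A₁/A₂)v₁ = (432.6/203.1)·0.8811 = 1.877 m/s.
The pipe is horizontal, so Bernoulli reduces to P₁ + ½ρv₁² = P₂ + ½ρv₂².
P₂ = P₁ − ½ρ(v₂² − v₁²) = 510900 − ½·13560·(1.877² − 0.8811²) = 510900 − 18620 = 492300 Pa.

P₂ ≈ 492300 Pa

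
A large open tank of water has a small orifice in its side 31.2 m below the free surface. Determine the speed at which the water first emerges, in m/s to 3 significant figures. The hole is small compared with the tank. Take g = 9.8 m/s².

The surface is effectively still and both ends are open, so ½v² = gh and v = √(2·9.8·31.2) = 24.7 m/s.

24.7 m/s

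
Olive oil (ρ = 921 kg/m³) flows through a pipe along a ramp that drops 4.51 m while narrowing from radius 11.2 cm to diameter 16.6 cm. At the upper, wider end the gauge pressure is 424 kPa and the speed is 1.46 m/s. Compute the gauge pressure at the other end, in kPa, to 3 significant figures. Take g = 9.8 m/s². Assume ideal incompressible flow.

P₂ ≈ 462 kPa

Continuity gives A₁v₁ = A₂v₂, so v₂ = (394 cm²)/(216 cm²) × 1.46 m/s = 2.66 m/s.
Applying Bernoulli between the two ends and solving for P₂: P₂ = P₁ + ½ρ(v₁² − v₂²) − ρgΔh.
P₂ = 424000 + ½·921·(1.46² − 2.66²) − 921·9.8·(−4.51) = 424000 + (-2270) − (-40700) = 462000 Pa.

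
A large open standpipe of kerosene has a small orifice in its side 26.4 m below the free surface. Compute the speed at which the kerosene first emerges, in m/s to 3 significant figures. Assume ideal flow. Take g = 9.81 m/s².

v ≈ 22.8 m/s

The surface is effectively still and both ends are open, so ½v² = gh and v = √(2·9.81·26.4) = 22.8 m/s.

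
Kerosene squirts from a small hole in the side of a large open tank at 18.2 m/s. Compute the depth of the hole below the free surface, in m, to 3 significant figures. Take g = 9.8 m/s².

Torricelli: v = √(2gh), so h = v²/(2g).
h = 18.2²/(2·9.8) = 331/19.60 = 16.9 m.

h = 16.9 m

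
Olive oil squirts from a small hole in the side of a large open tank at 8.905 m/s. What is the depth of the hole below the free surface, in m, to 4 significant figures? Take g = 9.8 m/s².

For a small hole in a large open tank, ½v² = gh, giving h = v²/(2g).
h = 8.905²/(2·9.8) = 79.30/19.60 = 4.046 m.

h = 4.046 m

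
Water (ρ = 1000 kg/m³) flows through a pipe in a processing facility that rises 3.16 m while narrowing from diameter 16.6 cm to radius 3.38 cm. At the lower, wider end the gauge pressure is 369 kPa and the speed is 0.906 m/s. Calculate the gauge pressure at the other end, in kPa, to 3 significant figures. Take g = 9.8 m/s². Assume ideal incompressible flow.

324 kPa

The volume flow rate is constant, so v₂ = (A₁/A₂)v₁ = (216/35.9)·0.906 = 5.46 m/s.
Energy conservation along the streamline gives P₂ = P₁ − ½ρ(v₂² − v₁²) − ρg(h₂ − h₁).
P₂ = 369000 + ½·1000·(0.906² − 5.46²) − 1000·9.8·(+3.16) = 369000 + (-14500) − (31000) = 324000 Pa.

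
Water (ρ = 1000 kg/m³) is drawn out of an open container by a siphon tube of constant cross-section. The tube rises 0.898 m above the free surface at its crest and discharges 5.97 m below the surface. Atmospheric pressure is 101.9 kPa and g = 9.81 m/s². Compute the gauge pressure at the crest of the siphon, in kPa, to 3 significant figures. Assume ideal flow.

The outlet speed comes from Torricelli: v = √(2g·5.97) = 10.8 m/s.
With constant cross-section the crest speed equals v; applying Bernoulli from the surface up to the crest, P_top = P_atm − ½ρv² − ρg·h_top.
P_top = 101900 − ½·1000·10.8² − 1000·9.81·0.898 = 34500 Pa. So P_gauge = P_top − P_atm = -67400 Pa.

P_gauge ≈ -67.4 kPa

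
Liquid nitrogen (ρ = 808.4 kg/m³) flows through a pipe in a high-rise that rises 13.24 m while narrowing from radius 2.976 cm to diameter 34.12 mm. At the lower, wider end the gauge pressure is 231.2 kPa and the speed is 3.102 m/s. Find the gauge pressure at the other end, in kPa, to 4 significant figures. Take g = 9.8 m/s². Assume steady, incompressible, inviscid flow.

P₂ ≈ 94.18 kPa

The volume flow rate is constant, so v₂ = (A₁/A₂)v₁ = (27.82/9.143)·3.102 = 9.440 m/s.
Applying Bernoulli between the two ends and solving for P₂: P₂ = P₁ + ½ρ(v₁² − v₂²) − ρgΔh.
P₂ = 231200 + ½·808.4·(3.102² − 9.440²) − 808.4·9.8·(+13.24) = 231200 + (-32130) − (104900) = 94180 Pa.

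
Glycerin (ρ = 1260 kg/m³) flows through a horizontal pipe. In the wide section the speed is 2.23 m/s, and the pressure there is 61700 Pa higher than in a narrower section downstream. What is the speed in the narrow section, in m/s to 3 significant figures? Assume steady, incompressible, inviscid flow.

v₂ ≈ 10.1 m/s

With h₁ = h₂, rearranging Bernoulli gives v₂ = √(v₁² + 2ΔP/ρ).
v₂ = √(2.23² + 2·61700/1260) = √(4.97 + 97.9) = 10.1 m/s.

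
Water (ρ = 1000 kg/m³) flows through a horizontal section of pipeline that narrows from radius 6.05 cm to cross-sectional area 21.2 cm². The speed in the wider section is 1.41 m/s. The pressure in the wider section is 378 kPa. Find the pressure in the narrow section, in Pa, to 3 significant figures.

350000 Pa

The volume flow rate is constant, so v₂ = (A₁/A₂)v₁ = (115/21.2)·1.41 = 7.65 m/s.
With no height change, Bernoulli's equation is P₁ + ½ρv₁² = P₂ + ½ρv₂².
P₂ = P₁ − ½ρ(v₂² − v₁²) = 378000 − ½·1000·(7.65² − 1.41²) = 378000 − 28300 = 350000 Pa.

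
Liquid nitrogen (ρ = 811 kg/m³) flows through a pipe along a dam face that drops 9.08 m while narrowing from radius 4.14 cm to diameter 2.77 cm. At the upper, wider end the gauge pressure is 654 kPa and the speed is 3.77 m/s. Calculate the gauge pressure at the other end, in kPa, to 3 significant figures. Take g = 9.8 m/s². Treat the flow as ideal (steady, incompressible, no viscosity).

The volume flow rate is constant, so v₂ = (A₁/A₂)v₁ = (53.8/6.03)·3.77 = 33.7 m/s.
Applying Bernoulli between the two ends and solving for P₂: P₂ = P₁ + ½ρ(v₁² − v₂²) − ρgΔh.
P₂ = 654000 + ½·811·(3.77² − 33.7²) − 811·9.8·(−9.08) = 654000 + (-454000) − (-72200) = 272000 Pa.

P₂ ≈ 272 kPa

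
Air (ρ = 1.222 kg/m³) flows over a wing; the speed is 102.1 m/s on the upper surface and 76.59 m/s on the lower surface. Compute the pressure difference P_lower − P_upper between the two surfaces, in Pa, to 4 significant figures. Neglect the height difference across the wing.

Bernoulli (same height): P_lower − P_upper = ½ρ(v_upper² − v_lower²).
ΔP = ½·1.222·(102.1² − 76.59²) = 2785 Pa.

ΔP ≈ 2785 Pa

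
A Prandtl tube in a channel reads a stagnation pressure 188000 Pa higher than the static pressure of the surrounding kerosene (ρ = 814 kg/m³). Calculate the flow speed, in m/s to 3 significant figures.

The dynamic pressure equals the rise in static pressure at the stagnation point: ΔP = ½ρv².
v = √(2ΔP/ρ) = √(2·188000/814) = 21.5 m/s.

v = 21.5 m/s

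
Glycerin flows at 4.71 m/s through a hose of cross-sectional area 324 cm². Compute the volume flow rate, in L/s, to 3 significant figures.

Q = A·v = 0.0324 m² × 4.71 m/s = 0.153 m³/s.
Converting: 0.153 m³/s × 1000 = 153 L/s.

Q ≈ 153 L/s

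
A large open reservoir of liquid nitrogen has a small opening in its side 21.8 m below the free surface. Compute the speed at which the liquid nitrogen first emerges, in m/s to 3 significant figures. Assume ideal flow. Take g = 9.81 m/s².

20.7 m/s

Torricelli's result v = √(2gh) gives v = √(2·9.81·21.8) = 20.7 m/s.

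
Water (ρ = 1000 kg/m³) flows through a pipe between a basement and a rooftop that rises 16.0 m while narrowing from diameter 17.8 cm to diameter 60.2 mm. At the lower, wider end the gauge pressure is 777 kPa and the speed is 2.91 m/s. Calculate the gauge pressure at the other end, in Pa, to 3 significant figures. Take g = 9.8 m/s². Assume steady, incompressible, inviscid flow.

P₂ ≈ 301000 Pa

By continuity, v₂ = v₁·A₁/A₂ = 2.91·(249/28.5) = 25.4 m/s.
Applying Bernoulli between the two ends and solving for P₂: P₂ = P₁ + ½ρ(v₁² − v₂²) − ρgΔh.
P₂ = 777000 + ½·1000·(2.91² − 25.4²) − 1000·9.8·(+16.0) = 777000 + (-319000) − (157000) = 301000 Pa.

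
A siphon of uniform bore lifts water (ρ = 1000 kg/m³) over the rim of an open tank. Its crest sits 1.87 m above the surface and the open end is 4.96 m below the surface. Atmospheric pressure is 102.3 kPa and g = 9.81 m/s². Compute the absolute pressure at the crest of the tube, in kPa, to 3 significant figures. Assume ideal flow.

Bernoulli surface→outlet gives ½v² = g·h_out, so v = √(2·9.81·4.96) = 9.86 m/s.
Continuity keeps v the same throughout the tube; from surface to crest, P_atm + 0 = P_top + ½ρv² + ρg·h_top.
P_top = 102300 − ½·1000·9.86² − 1000·9.81·1.87 = 35300 Pa.

35.3 kPa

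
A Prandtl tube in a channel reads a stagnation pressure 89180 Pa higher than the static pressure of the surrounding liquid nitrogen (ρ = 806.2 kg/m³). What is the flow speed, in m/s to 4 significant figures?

Bernoulli between the free stream and the stagnation point: ½ρv² = P_stag − P_static.
v = √(2ΔP/ρ) = √(2·89180/806.2) = 14.87 m/s.

v = 14.87 m/s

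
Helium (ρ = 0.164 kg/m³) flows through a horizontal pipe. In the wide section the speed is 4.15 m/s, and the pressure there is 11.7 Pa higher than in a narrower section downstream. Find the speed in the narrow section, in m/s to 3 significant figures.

Horizontal Bernoulli: P₁ + ½ρv₁² = P₂ + ½ρv₂², so v₂² = v₁² + 2(P₁ − P₂)/ρ.
v₂ = √(4.15² + 2·11.7/0.164) = √(17.2 + 143) = 12.6 m/s.

v₂ ≈ 12.6 m/s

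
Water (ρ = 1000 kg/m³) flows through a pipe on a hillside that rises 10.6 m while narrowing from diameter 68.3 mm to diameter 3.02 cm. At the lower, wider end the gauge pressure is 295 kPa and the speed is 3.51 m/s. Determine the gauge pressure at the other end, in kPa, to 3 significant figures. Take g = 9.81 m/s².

By continuity, v₂ = v₁·A₁/A₂ = 3.51·(36.6/7.16) = 18.0 m/s.
Energy conservation along the streamline gives P₂ = P₁ − ½ρ(v₂² − v₁²) − ρg(h₂ − h₁).
P₂ = 295000 + ½·1000·(3.51² − 18.0²) − 1000·9.81·(+10.6) = 295000 + (-155000) − (104000) = 36000 Pa.

P₂ = 36.0 kPa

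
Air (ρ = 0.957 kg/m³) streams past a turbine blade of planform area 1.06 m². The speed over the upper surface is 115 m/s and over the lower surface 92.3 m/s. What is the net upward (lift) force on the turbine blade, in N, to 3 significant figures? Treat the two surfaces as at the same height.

With equal heights on the two surfaces, Bernoulli gives P_lower − P_upper = ½ρ(v_upper² − v_lower²).
ΔP = ½·0.957·(115² − 92.3²) = 2250 Pa.
Lift = ΔP · A = 2250 × 1.06 = 2390 N.

F = 2390 N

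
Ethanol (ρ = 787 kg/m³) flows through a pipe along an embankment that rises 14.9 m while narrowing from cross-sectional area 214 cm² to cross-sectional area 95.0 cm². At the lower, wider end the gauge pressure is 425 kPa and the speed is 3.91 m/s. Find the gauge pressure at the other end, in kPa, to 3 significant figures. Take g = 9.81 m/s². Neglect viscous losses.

By continuity, v₂ = v₁·A₁/A₂ = 3.91·(214/95.0) = 8.81 m/s.
Applying Bernoulli between the two ends and solving for P₂: P₂ = P₁ + ½ρ(v₁² − v₂²) − ρgΔh.
P₂ = 425000 + ½·787·(3.91² − 8.81²) − 787·9.81·(+14.9) = 425000 + (-24500) − (115000) = 285000 Pa.

P₂ ≈ 285 kPa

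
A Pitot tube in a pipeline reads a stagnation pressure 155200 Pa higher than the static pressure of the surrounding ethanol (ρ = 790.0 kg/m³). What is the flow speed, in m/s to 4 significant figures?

v ≈ 19.82 m/s

Bernoulli between the free stream and the stagnation point: ½ρv² = P_stag − P_static.
v = √(2ΔP/ρ) = √(2·155200/790.0) = 19.82 m/s.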